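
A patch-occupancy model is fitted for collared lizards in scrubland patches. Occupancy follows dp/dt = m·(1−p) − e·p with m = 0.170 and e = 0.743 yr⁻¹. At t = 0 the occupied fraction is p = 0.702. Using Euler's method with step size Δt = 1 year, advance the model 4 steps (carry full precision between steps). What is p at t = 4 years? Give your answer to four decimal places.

0.1862

Update rule: p ← p + [m·(1−p) − e·p]·Δt with Δt = 1.
p: 0.70200 → 0.23107  (Δp = -0.47093)
p: 0.23107 → 0.19010  (Δp = -0.04097)
p: 0.19010 → 0.18654  (Δp = -0.00356)
p: 0.18654 → 0.18623  (Δp = -0.00031)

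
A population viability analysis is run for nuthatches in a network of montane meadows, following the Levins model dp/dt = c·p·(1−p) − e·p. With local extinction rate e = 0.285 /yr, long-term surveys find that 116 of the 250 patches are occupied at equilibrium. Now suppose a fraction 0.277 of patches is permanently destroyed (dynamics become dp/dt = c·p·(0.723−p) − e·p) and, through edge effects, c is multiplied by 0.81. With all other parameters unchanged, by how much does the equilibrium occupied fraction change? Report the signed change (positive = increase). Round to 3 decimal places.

Observed p* = 116/250 = 0.46400.
Balance c(1−p*) = e gives c = e/(1 − 0.46400) = 0.285/0.53600 = 0.53172.
New p* = 0.723 − e/c = 0.723 − 0.28500/0.43069 = 0.06127.
Δp* = 0.06127 − 0.46400 = -0.40273.

-0.403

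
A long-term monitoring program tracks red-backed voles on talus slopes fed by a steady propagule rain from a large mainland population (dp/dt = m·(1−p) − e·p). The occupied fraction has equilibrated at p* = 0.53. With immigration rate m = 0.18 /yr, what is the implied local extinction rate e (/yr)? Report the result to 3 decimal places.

At equilibrium m(1−p*) = e·p*, so e = m(1−p*)/p*.
e = 0.18 × 0.4700 / 0.53 = 0.1596.

0.160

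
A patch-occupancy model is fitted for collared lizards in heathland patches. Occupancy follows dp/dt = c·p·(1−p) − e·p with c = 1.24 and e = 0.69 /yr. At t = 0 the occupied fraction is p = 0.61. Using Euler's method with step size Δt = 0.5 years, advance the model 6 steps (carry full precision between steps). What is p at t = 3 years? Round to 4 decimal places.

0.4598

Update rule: p ← p + [c·p·(1−p) − e·p]·Δt with Δt = 0.5.
p: 0.61000 → 0.54705  (Δp = -0.06295)
p: 0.54705 → 0.51194  (Δp = -0.03510)
p: 0.51194 → 0.49023  (Δp = -0.02171)
p: 0.49023 → 0.47604  (Δp = -0.01419)
p: 0.47604 → 0.46645  (Δp = -0.00959)
p: 0.46645 → 0.45983  (Δp = -0.00662)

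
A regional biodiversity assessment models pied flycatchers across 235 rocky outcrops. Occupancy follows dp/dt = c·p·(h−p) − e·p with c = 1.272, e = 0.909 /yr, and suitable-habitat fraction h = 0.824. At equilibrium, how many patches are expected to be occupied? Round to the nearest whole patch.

26

p* = h − e/c = 0.824 − 0.7146 = 0.1094.
Expected occupied patches = N × p* = 235 × 0.1094 = 25.70 ≈ 26.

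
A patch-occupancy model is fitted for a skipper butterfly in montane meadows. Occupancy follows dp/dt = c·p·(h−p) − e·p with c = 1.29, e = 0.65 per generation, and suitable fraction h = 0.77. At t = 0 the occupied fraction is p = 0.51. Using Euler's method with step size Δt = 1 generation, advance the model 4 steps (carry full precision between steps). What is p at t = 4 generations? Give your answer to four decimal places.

0.2831

Update rule: p ← p + [c·p·(h−p) − e·p]·Δt with Δt = 1.
p: 0.51000 → 0.34955  (Δp = -0.16045)
p: 0.34955 → 0.31193  (Δp = -0.03762)
p: 0.31193 → 0.29350  (Δp = -0.01843)
p: 0.29350 → 0.28314  (Δp = -0.01036)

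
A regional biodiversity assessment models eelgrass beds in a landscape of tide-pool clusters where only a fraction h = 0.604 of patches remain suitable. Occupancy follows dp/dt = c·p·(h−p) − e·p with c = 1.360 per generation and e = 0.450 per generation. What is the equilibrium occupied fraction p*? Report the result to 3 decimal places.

Setting dp/dt = 0 and dividing by p* gives c·(h−p*) = e.
So p* = h − e/c = 0.604 − 0.450/1.360 = 0.604 − 0.3309 = 0.2731.

0.273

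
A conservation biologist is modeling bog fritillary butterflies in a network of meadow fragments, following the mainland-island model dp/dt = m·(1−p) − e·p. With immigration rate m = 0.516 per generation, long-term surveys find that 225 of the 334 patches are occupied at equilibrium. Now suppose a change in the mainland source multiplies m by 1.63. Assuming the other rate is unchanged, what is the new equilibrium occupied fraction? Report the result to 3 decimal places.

Observed p* = 225/334 = 0.67365.
Balance m(1−p*) = e·p* gives e = m(1−p*)/p* = 0.516×0.32635/0.67365 = 0.24998.
New p* = m/(m+e) = 0.84108/(0.84108+0.24998) = 0.77088.

0.771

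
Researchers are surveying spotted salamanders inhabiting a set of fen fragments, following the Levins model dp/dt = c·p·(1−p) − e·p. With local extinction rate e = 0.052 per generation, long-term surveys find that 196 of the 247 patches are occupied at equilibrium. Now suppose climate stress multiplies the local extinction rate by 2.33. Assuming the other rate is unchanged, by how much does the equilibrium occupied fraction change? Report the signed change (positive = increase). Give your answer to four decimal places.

-0.2746

Observed p* = 196/247 = 0.79352.
Balance c(1−p*) = e gives c = e/(1 − 0.79352) = 0.052/0.20648 = 0.25184.
New p* = 1 − e/c = 1 − 0.12116/0.25184 = 0.51890.
Δp* = 0.51890 − 0.79352 = -0.27462.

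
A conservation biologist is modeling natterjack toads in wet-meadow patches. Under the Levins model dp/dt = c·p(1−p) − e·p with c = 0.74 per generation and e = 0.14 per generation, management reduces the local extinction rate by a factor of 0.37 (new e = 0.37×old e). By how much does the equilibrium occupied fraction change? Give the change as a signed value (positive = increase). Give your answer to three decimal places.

Before: p* = 1 − 0.14/0.74 = 0.8108.
After the change, c = 0.74, e = 0.0518, so p* = 1 − 0.0518/0.74 = 0.9300.
Δp* = 0.9300 − 0.8108 = +0.1192.

0.119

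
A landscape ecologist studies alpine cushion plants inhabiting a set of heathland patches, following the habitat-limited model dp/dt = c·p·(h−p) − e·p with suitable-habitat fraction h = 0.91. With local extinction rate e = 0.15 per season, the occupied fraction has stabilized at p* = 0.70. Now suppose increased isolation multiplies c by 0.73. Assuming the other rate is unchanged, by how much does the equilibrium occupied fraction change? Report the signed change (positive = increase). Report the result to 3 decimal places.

Balance c(h−p*) = e gives c = e/(0.91 − 0.70000) = 0.15/0.21000 = 0.71429.
New p* = 0.91 − e/c = 0.91 − 0.15000/0.52143 = 0.62233.
Δp* = 0.62233 − 0.70000 = -0.07767.

-0.078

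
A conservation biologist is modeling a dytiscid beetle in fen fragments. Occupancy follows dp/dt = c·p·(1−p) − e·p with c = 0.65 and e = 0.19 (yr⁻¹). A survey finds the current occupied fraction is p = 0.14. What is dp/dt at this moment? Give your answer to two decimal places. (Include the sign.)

0.05

Colonization term: c·p·(1−p) = 0.65×0.14×0.8600 = 0.07826.
Extinction term: e·p = 0.02660.
dp/dt = 0.07826 − 0.02660 = 0.05166.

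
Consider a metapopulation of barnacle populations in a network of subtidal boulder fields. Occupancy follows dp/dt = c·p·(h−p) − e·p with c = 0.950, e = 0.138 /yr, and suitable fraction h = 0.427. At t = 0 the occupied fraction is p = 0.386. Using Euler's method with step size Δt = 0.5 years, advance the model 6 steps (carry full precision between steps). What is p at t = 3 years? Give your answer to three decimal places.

0.317

Update rule: p ← p + [c·p·(h−p) − e·p]·Δt with Δt = 0.5.
  1  |  dp/dt·Δt = -0.019117  |  p_1 = 0.366883
  2  |  dp/dt·Δt = -0.014838  |  p_2 = 0.352045
  3  |  dp/dt·Δt = -0.011757  |  p_3 = 0.340288
  4  |  dp/dt·Δt = -0.009464  |  p_4 = 0.330824
  5  |  dp/dt·Δt = -0.007714  |  p_5 = 0.323110
  6  |  dp/dt·Δt = -0.006350  |  p_6 = 0.316760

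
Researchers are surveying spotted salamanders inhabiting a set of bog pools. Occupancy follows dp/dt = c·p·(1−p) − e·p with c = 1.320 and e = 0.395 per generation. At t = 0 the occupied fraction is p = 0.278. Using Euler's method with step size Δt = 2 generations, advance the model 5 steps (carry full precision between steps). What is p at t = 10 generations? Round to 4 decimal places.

0.6592

Update rule: p ← p + [c·p·(1−p) − e·p]·Δt with Δt = 2.
t = 2: p = 0.27800 + (+0.31027) = 0.58827
t = 4: p = 0.58827 + (+0.17470) = 0.76297
t = 6: p = 0.76297 + (-0.12530) = 0.63766
t = 8: p = 0.63766 + (+0.10622) = 0.74388
t = 10: p = 0.74388 + (-0.08468) = 0.65920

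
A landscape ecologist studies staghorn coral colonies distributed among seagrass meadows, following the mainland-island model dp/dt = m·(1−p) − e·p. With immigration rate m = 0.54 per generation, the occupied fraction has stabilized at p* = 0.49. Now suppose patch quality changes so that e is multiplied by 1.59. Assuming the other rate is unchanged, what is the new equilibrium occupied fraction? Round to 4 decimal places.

0.3767

Balance m(1−p*) = e·p* gives e = m(1−p*)/p* = 0.54×0.51000/0.49000 = 0.56204.
New p* = m/(m+e) = 0.54000/(0.54000+0.89364) = 0.37666.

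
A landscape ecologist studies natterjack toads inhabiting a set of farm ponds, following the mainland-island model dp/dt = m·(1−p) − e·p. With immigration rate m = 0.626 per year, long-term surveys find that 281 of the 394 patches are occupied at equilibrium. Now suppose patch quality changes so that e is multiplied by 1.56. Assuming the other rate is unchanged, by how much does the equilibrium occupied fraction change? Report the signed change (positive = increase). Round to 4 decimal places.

Observed p* = 281/394 = 0.71320.
Balance m(1−p*) = e·p* gives e = m(1−p*)/p* = 0.626×0.28680/0.71320 = 0.25173.
New p* = m/(m+e) = 0.62600/(0.62600+0.39270) = 0.61451.
Δp* = 0.61451 − 0.71320 = -0.09869.

-0.0987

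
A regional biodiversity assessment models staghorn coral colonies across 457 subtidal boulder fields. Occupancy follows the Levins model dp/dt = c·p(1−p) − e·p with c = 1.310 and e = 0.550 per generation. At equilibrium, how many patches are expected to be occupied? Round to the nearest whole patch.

p* = 1 − e/c = 1 − 0.550/1.310 = 0.5802.
Expected occupied patches = N × p* = 457 × 0.5802 = 265.13 ≈ 265.

265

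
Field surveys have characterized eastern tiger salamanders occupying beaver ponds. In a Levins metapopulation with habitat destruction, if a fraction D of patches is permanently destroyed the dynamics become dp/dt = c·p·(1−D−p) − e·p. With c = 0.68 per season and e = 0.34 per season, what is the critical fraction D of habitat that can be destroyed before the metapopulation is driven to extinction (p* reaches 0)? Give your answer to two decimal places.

0.50

The nontrivial equilibrium is p* = (1−D) − e/c; extinction occurs when this hits zero.
So D_crit = 1 − e/c = 1 − 0.34/0.68 = 1 − 0.5000 = 0.5000.
Note this equals the original equilibrium occupancy — the Levins extinction-debt result.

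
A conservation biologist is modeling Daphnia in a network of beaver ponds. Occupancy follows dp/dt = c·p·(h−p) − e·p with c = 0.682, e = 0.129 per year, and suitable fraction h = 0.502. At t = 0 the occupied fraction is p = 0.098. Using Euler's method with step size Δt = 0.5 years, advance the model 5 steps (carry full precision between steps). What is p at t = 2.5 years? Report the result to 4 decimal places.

0.1363

Update rule: p ← p + [c·p·(h−p) − e·p]·Δt with Δt = 0.5.
  1  |  dp/dt·Δt = +0.007180  |  p_1 = 0.105180
  2  |  dp/dt·Δt = +0.007448  |  p_2 = 0.112628
  3  |  dp/dt·Δt = +0.007690  |  p_3 = 0.120318
  4  |  dp/dt·Δt = +0.007899  |  p_4 = 0.128217
  5  |  dp/dt·Δt = +0.008073  |  p_5 = 0.136290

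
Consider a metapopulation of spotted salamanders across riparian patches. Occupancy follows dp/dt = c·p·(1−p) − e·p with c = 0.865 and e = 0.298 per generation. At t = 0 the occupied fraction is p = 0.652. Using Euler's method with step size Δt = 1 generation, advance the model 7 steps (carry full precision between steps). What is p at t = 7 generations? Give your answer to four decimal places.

Update rule: p ← p + [c·p·(1−p) − e·p]·Δt with Δt = 1.
t = 1: p = 0.65200 + (+0.00197) = 0.65397
t = 2: p = 0.65397 + (+0.00086) = 0.65483
t = 3: p = 0.65483 + (+0.00037) = 0.65520
t = 4: p = 0.65520 + (+0.00016) = 0.65537
t = 5: p = 0.65537 + (+0.00007) = 0.65544
t = 6: p = 0.65544 + (+0.00003) = 0.65547
t = 7: p = 0.65547 + (+0.00001) = 0.65548

0.6555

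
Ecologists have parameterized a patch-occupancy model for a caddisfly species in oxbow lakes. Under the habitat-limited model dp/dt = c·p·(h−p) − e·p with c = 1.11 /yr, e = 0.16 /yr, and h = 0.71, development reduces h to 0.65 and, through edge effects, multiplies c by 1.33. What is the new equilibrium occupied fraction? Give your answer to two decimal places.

0.54

Before: p* = h − e/c = 0.71 − 0.16/1.11 = 0.71 − 0.1441 = 0.5659.
After: c = 1.4763, e = 0.16, h = 0.65; p* = 0.65 − 0.16/1.4763 = 0.5416.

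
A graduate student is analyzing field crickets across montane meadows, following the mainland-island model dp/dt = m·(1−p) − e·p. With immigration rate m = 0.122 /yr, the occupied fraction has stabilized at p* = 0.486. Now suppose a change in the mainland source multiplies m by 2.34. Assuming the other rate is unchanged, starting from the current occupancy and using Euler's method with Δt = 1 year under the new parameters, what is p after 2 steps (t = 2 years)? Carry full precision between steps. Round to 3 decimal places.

Balance m(1−p*) = e·p* gives e = m(1−p*)/p* = 0.122×0.51400/0.48600 = 0.12903.
Starting from p₀ = 0.48600; update p ← p + (dp/dt)·Δt with the new parameters.
step 1: Δp = +0.08403, p = 0.57003
step 2: Δp = +0.04920, p = 0.61923

0.619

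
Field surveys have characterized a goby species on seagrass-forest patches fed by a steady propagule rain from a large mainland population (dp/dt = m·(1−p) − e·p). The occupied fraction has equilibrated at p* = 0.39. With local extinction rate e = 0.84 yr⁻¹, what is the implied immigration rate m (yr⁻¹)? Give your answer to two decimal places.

At equilibrium m(1−p*) = e·p*, so m = e·p*/(1−p*).
m = 0.84 × 0.39 / 0.6100 = 0.3276/0.6100 = 0.5370.

0.54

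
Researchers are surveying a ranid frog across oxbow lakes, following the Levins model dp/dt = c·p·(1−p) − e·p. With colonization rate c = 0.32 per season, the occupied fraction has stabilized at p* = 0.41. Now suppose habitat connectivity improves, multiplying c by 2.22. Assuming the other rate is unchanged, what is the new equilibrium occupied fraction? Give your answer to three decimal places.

Balance c(1−p*) = e gives e = 0.32×(1 − 0.41000) = 0.18880.
New p* = 1 − e/c = 1 − 0.18880/0.71040 = 0.73423.

0.734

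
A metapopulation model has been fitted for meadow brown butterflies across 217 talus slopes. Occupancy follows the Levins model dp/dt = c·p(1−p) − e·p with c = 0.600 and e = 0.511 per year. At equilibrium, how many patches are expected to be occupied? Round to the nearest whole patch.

32

p* = 1 − e/c = 1 − 0.511/0.600 = 0.1483.
Expected occupied patches = N × p* = 217 × 0.1483 = 32.19 ≈ 32.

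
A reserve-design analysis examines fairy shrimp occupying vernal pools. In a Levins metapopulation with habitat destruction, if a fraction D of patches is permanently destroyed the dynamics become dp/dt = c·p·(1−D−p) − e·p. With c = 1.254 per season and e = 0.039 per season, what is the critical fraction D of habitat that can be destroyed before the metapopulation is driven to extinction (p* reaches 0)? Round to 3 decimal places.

0.969

The nontrivial equilibrium is p* = (1−D) − e/c; extinction occurs when this hits zero.
So D_crit = 1 − e/c = 1 − 0.039/1.254 = 1 − 0.0311 = 0.9689.
Note this equals the original equilibrium occupancy — the Levins extinction-debt result.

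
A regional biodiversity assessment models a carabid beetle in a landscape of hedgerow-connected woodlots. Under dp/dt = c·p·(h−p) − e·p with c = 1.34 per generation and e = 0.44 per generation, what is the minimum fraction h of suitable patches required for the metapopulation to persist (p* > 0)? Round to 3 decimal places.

p* = h − e/c is positive only when h > e/c.
h_min = e/c = 0.44/1.34 = 0.3284.

0.328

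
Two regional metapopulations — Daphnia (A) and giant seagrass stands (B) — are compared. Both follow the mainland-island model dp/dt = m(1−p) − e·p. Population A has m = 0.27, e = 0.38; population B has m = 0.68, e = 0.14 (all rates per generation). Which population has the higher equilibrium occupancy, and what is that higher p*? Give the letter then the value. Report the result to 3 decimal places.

B, 0.829

A: p*_A = m/(m+e) = 0.27/0.6500 = 0.4154.
B: p*_B = 0.68/0.8200 = 0.8293.
B is higher at 0.8293.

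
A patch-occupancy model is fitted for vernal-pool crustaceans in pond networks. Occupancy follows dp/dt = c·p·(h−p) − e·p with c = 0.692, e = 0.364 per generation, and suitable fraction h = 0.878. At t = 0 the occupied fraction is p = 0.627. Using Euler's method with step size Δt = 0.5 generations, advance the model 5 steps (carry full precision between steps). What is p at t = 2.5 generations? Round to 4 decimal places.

Update rule: p ← p + [c·p·(h−p) − e·p]·Δt with Δt = 0.5.
p: 0.62700 → 0.56734  (Δp = -0.05966)
p: 0.56734 → 0.52507  (Δp = -0.04227)
p: 0.52507 → 0.49362  (Δp = -0.03144)
p: 0.49362 → 0.46943  (Δp = -0.02419)
p: 0.46943 → 0.45036  (Δp = -0.01908)

0.4504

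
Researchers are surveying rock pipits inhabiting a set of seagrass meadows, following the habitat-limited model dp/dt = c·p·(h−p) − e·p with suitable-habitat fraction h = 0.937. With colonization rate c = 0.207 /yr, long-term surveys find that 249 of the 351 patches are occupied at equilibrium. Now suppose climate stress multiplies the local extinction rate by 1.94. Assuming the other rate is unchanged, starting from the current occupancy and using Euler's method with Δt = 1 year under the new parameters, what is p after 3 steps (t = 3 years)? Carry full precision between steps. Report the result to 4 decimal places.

Observed p* = 249/351 = 0.70940.
Balance c(h−p*) = e gives e = 0.207×(0.937 − 0.70940) = 0.04711.
Starting from p₀ = 0.70940; update p ← p + (dp/dt)·Δt with the new parameters.
t = 1: p = 0.70940 + (-0.03142) = 0.67799
t = 2: p = 0.67799 + (-0.02562) = 0.65237
t = 3: p = 0.65237 + (-0.02119) = 0.63118

0.6312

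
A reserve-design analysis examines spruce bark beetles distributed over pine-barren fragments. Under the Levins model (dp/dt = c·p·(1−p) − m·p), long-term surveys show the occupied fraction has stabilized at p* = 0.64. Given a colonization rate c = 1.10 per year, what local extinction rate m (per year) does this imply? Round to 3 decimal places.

0.396

At equilibrium c(1−p*) = m.
m = 1.10 × (1 − 0.64) = 1.10 × 0.3600 = 0.3960.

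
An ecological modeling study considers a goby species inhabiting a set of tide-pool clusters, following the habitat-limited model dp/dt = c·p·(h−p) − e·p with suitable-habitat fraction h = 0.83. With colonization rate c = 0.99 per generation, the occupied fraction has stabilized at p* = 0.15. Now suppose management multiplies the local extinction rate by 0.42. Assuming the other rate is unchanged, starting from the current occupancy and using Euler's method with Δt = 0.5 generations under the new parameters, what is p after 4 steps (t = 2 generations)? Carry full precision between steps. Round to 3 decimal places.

Balance c(h−p*) = e gives e = 0.99×(0.83 − 0.15000) = 0.67320.
Starting from p₀ = 0.15000; update p ← p + (dp/dt)·Δt with the new parameters.
t = 0.5: p = 0.15000 + (+0.02928) = 0.17928
t = 1: p = 0.17928 + (+0.03240) = 0.21169
t = 1.5: p = 0.21169 + (+0.03486) = 0.24655
t = 2: p = 0.24655 + (+0.03635) = 0.28290

0.283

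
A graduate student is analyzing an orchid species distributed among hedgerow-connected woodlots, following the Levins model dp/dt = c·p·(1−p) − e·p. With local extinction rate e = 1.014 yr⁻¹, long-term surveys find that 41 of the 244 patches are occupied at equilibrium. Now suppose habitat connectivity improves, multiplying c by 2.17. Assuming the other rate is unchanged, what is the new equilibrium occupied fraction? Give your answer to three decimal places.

0.617

Observed p* = 41/244 = 0.16803.
Balance c(1−p*) = e gives c = e/(1 − 0.16803) = 1.014/0.83197 = 1.21879.
New p* = 1 − e/c = 1 − 1.01400/2.64477 = 0.61660.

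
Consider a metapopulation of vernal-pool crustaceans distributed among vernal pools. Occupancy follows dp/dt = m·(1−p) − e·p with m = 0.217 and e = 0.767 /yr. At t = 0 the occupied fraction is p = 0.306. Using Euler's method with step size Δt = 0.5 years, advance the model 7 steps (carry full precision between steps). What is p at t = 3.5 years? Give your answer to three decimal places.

Update rule: p ← p + [m·(1−p) − e·p]·Δt with Δt = 0.5.
step 1: Δp = -0.04205, p = 0.26395
step 2: Δp = -0.02136, p = 0.24259
step 3: Δp = -0.01085, p = 0.23173
step 4: Δp = -0.00551, p = 0.22622
step 5: Δp = -0.00280, p = 0.22342
step 6: Δp = -0.00142, p = 0.22200
step 7: Δp = -0.00072, p = 0.22127

0.221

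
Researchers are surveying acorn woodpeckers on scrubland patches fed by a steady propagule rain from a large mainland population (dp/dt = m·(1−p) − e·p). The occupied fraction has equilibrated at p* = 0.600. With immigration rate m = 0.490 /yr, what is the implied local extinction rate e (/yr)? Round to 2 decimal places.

0.33

At equilibrium m(1−p*) = e·p*, so e = m(1−p*)/p*.
e = 0.490 × 0.4000 / 0.600 = 0.3267.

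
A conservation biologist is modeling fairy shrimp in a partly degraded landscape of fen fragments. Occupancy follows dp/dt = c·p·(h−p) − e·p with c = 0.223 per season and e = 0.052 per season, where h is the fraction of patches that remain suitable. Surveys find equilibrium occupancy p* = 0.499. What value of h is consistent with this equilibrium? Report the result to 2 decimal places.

0.73

At equilibrium c(h−p*) = e, so h = p* + e/c.
h = 0.499 + 0.052/0.223 = 0.499 + 0.2332 = 0.7322.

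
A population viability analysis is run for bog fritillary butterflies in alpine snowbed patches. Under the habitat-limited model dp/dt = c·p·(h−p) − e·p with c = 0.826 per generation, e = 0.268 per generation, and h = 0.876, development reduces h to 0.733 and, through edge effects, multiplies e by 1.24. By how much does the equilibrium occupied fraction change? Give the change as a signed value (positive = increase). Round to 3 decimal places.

-0.221

Before: p* = h − e/c = 0.876 − 0.268/0.826 = 0.876 − 0.3245 = 0.5515.
After: c = 0.826, e = 0.33232, h = 0.733; p* = 0.733 − 0.33232/0.826 = 0.3307.
Δp* = 0.3307 − 0.5515 = -0.2209.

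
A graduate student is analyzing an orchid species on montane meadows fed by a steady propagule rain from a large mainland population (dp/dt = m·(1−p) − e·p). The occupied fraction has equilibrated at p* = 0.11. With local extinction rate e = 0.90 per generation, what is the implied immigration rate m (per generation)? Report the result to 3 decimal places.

At equilibrium m(1−p*) = e·p*, so m = e·p*/(1−p*).
m = 0.90 × 0.11 / 0.8900 = 0.0990/0.8900 = 0.1112.

0.111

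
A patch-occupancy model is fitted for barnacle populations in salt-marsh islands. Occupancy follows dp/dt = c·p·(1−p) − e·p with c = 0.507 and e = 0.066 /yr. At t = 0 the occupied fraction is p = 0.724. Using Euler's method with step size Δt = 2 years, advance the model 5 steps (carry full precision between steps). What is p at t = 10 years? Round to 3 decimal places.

Update rule: p ← p + [c·p·(1−p) − e·p]·Δt with Δt = 2.
p: 0.72400 → 0.83105  (Δp = +0.10705)
p: 0.83105 → 0.86372  (Δp = +0.03267)
p: 0.86372 → 0.86907  (Δp = +0.00534)
p: 0.86907 → 0.86973  (Δp = +0.00067)
p: 0.86973 → 0.86981  (Δp = +0.00008)

0.870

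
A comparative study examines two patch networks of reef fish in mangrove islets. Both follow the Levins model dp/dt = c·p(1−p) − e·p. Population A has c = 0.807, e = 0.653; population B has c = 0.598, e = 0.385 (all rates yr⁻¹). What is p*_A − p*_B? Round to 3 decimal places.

-0.165

A: p*_A = 1 − 0.653/0.807 = 0.1908.
B: p*_B = 1 − 0.385/0.598 = 0.3562.
p*_A − p*_B = 0.1908 − 0.3562 = -0.1654.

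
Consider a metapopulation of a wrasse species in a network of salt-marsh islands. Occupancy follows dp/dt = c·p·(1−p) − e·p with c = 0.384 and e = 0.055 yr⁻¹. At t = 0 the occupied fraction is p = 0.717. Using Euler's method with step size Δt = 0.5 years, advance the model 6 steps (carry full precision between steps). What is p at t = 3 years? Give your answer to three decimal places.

0.802

Update rule: p ← p + [c·p·(1−p) − e·p]·Δt with Δt = 0.5.
t = 0.5: p = 0.71700 + (+0.01924) = 0.73624
t = 1: p = 0.73624 + (+0.01704) = 0.75328
t = 1.5: p = 0.75328 + (+0.01497) = 0.76825
t = 2: p = 0.76825 + (+0.01306) = 0.78130
t = 2.5: p = 0.78130 + (+0.01132) = 0.79263
t = 3: p = 0.79263 + (+0.00976) = 0.80239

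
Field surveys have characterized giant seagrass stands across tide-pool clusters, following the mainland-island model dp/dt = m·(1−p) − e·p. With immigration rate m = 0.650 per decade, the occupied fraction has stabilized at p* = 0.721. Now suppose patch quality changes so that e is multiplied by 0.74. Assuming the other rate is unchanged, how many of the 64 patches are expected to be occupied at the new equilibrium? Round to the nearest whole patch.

50

Balance m(1−p*) = e·p* gives e = m(1−p*)/p* = 0.650×0.27900/0.72100 = 0.25153.
New p* = m/(m+e) = 0.65000/(0.65000+0.18613) = 0.77739.
Expected occupied = 64 × 0.77739 = 49.75 ≈ 50.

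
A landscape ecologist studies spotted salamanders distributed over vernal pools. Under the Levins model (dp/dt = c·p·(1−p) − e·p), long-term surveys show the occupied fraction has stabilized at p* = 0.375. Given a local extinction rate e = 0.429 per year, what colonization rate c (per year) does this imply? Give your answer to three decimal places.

At equilibrium c(1−p*) = e, so c = e/(1−p*).
c = 0.429/(1 − 0.375) = 0.429/0.6250 = 0.6864.

0.686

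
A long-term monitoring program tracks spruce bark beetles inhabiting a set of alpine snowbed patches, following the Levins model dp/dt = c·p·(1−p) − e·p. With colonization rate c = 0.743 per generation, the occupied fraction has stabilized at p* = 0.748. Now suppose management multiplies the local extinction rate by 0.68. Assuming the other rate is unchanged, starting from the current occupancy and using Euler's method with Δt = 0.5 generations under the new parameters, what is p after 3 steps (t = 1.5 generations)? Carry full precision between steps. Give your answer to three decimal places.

0.799

Balance c(1−p*) = e gives e = 0.743×(1 − 0.74800) = 0.18724.
Starting from p₀ = 0.74800; update p ← p + (dp/dt)·Δt with the new parameters.
  1  |  dp/dt·Δt = +0.022408  |  p_1 = 0.770408
  2  |  dp/dt·Δt = +0.016666  |  p_2 = 0.787075
  3  |  dp/dt·Δt = +0.012154  |  p_3 = 0.799228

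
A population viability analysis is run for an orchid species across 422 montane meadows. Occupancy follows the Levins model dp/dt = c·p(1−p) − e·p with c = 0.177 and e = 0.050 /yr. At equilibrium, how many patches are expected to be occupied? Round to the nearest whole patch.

p* = 1 − e/c = 1 − 0.050/0.177 = 0.7175.
Expected occupied patches = N × p* = 422 × 0.7175 = 302.79 ≈ 303.

303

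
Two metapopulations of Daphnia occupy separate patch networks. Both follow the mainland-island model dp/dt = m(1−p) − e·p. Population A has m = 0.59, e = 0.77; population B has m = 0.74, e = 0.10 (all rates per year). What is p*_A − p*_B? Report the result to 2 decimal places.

A: p*_A = m/(m+e) = 0.59/1.3600 = 0.4338.
B: p*_B = 0.74/0.8400 = 0.8810.
p*_A − p*_B = 0.4338 − 0.8810 = -0.4471.

-0.45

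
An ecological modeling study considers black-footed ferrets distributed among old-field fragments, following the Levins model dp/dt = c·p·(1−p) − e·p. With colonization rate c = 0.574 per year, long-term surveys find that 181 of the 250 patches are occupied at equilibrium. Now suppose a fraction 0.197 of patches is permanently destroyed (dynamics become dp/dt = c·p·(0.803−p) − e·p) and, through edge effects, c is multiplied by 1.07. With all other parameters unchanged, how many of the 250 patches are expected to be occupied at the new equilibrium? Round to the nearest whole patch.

Observed p* = 181/250 = 0.72400.
Balance c(1−p*) = e gives e = 0.574×(1 − 0.72400) = 0.15842.
New p* = 0.803 − e/c = 0.803 − 0.15842/0.61418 = 0.54506.
Expected occupied = 250 × 0.54506 = 136.26 ≈ 136.

136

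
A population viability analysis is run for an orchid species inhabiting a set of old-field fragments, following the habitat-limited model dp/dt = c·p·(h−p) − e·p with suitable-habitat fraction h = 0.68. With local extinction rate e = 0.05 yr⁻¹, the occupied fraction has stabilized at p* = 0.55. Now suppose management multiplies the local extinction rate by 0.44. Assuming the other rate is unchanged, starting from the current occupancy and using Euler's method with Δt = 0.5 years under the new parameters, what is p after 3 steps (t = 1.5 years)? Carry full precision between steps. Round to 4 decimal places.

Balance c(h−p*) = e gives c = e/(0.68 − 0.55000) = 0.05/0.13000 = 0.38462.
Starting from p₀ = 0.55000; update p ← p + (dp/dt)·Δt with the new parameters.
step 1: Δp = +0.00770, p = 0.55770
step 2: Δp = +0.00698, p = 0.56468
step 3: Δp = +0.00631, p = 0.57099

0.5710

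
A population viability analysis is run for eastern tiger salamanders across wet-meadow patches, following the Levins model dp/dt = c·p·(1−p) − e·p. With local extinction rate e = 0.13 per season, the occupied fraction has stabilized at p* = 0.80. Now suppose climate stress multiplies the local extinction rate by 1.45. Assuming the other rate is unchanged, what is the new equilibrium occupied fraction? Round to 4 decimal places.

0.7100

Balance c(1−p*) = e gives c = e/(1 − 0.80000) = 0.13/0.20000 = 0.65000.
New p* = 1 − e/c = 1 − 0.18850/0.65000 = 0.71000.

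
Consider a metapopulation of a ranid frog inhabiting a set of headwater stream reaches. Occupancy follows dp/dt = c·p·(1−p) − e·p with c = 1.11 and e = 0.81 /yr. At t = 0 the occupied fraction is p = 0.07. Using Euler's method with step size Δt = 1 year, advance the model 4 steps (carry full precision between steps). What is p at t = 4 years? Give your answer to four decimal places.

Update rule: p ← p + [c·p·(1−p) − e·p]·Δt with Δt = 1.
step 1: Δp = +0.01556, p = 0.08556
step 2: Δp = +0.01754, p = 0.10310
step 3: Δp = +0.01913, p = 0.12223
step 4: Δp = +0.02009, p = 0.14232

0.1423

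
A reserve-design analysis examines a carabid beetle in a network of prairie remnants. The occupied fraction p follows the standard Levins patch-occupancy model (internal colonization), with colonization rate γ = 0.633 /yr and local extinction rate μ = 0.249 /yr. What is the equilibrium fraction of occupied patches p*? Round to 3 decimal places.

0.607

Setting dp/dt = 0 and dividing through by p* gives γ·(1−p*) = μ.
So p* = 1 − μ/γ = 1 − 0.249/0.633 = 1 − 0.3934 = 0.6066.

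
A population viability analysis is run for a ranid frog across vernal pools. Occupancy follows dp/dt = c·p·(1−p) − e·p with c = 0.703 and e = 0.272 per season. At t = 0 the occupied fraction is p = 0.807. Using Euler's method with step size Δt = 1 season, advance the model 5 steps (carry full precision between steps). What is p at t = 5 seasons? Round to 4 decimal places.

0.6202

Update rule: p ← p + [c·p·(1−p) − e·p]·Δt with Δt = 1.
t = 1: p = 0.80700 + (-0.11001) = 0.69699
t = 2: p = 0.69699 + (-0.04111) = 0.65588
t = 3: p = 0.65588 + (-0.01973) = 0.63615
t = 4: p = 0.63615 + (-0.01031) = 0.62583
t = 5: p = 0.62583 + (-0.00561) = 0.62023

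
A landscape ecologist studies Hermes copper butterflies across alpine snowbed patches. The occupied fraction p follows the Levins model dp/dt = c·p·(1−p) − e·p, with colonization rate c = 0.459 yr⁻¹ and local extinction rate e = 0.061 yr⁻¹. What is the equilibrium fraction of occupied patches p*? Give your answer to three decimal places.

0.867

At equilibrium, colonization balances extinction: c·p*·(1−p*) = e·p*.
So p* = 1 − e/c = 1 − 0.061/0.459 = 1 − 0.1329 = 0.8671.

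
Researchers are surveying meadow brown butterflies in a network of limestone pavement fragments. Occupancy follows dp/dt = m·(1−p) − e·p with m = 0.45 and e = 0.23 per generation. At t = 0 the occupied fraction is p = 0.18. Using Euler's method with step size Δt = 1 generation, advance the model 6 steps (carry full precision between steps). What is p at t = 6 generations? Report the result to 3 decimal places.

Update rule: p ← p + [m·(1−p) − e·p]·Δt with Δt = 1.
  1  |  dp/dt·Δt = +0.327600  |  p_1 = 0.507600
  2  |  dp/dt·Δt = +0.104832  |  p_2 = 0.612432
  3  |  dp/dt·Δt = +0.033546  |  p_3 = 0.645978
  4  |  dp/dt·Δt = +0.010735  |  p_4 = 0.656713
  5  |  dp/dt·Δt = +0.003435  |  p_5 = 0.660148
  6  |  dp/dt·Δt = +0.001099  |  p_6 = 0.661247

0.661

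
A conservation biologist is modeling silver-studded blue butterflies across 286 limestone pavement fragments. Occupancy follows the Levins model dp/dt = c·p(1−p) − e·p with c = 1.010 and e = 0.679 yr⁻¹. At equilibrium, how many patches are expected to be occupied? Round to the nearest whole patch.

94

p* = 1 − e/c = 1 − 0.679/1.010 = 0.3277.
Expected occupied patches = N × p* = 286 × 0.3277 = 93.73 ≈ 94.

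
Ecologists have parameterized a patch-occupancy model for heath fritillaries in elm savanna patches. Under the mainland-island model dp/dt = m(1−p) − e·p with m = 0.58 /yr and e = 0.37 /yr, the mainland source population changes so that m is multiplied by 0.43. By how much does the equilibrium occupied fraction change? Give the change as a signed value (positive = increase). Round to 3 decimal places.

-0.208

Before: p* = 0.58/(0.58+0.37) = 0.6105.
After: m = 0.2494, e = 0.37; p* = 0.2494/0.6194 = 0.4026.
Δp* = 0.4026 − 0.6105 = -0.2079.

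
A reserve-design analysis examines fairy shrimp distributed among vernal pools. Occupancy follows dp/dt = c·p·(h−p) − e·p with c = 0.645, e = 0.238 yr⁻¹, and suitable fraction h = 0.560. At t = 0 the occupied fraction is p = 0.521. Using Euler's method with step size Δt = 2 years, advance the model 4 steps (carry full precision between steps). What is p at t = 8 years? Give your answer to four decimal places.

Update rule: p ← p + [c·p·(h−p) − e·p]·Δt with Δt = 2.
step 1: Δp = -0.22178, p = 0.29922
step 2: Δp = -0.04177, p = 0.25745
step 3: Δp = -0.02207, p = 0.23538
step 4: Δp = -0.01347, p = 0.22191

0.2219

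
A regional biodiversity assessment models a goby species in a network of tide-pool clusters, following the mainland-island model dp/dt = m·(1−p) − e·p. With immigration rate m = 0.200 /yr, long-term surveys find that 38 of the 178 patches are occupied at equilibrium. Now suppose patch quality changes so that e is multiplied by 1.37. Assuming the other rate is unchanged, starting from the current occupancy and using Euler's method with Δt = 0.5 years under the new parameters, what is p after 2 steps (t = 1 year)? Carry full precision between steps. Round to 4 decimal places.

0.1729

Observed p* = 38/178 = 0.21348.
Balance m(1−p*) = e·p* gives e = m(1−p*)/p* = 0.200×0.78652/0.21348 = 0.73684.
Starting from p₀ = 0.21348; update p ← p + (dp/dt)·Δt with the new parameters.
p: 0.21348 → 0.18438  (Δp = -0.02910)
p: 0.18438 → 0.17288  (Δp = -0.01150)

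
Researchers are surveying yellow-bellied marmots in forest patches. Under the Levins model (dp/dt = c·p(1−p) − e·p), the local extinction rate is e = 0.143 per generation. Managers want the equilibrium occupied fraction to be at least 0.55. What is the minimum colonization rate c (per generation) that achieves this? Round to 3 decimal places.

0.318

p* = 1 − e/c ≥ 0.55 requires e/c ≤ 0.4500, i.e. c ≥ e/0.4500.
c_min = 0.143/0.4500 = 0.3178.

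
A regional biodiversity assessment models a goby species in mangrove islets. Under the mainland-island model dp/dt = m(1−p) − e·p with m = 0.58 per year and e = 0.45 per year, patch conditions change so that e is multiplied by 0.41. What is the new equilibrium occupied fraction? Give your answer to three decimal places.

0.759

Before: p* = 0.58/(0.58+0.45) = 0.5631.
After: m = 0.58, e = 0.1845; p* = 0.58/0.7645 = 0.7587.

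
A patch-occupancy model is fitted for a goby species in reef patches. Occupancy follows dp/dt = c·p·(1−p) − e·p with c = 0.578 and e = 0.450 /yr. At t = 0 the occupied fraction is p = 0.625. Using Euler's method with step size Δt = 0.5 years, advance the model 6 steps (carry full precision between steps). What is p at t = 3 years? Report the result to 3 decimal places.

Update rule: p ← p + [c·p·(1−p) − e·p]·Δt with Δt = 0.5.
p: 0.62500 → 0.55211  (Δp = -0.07289)
p: 0.55211 → 0.49935  (Δp = -0.05276)
p: 0.49935 → 0.45925  (Δp = -0.04010)
p: 0.45925 → 0.42769  (Δp = -0.03156)
p: 0.42769 → 0.40220  (Δp = -0.02549)
p: 0.40220 → 0.38119  (Δp = -0.02101)

0.381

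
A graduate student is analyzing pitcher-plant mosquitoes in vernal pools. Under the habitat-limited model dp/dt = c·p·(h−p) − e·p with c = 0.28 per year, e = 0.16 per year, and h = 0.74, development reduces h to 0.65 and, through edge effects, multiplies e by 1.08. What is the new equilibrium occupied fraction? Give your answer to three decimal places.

0.033

Before: p* = h − e/c = 0.74 − 0.16/0.28 = 0.74 − 0.5714 = 0.1686.
After: c = 0.28, e = 0.1728, h = 0.65; p* = 0.65 − 0.1728/0.28 = 0.0329.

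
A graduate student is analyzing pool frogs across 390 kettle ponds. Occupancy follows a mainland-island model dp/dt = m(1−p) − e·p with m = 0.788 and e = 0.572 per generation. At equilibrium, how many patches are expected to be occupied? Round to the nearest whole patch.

226

p* = m/(m+e) = 0.788/1.3600 = 0.5794.
Expected occupied patches = N × p* = 390 × 0.5794 = 225.97 ≈ 226.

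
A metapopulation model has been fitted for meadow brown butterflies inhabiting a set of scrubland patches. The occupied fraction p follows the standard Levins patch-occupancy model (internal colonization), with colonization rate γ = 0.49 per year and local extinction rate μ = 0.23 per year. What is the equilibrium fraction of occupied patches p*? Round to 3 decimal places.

At equilibrium, colonization balances extinction: γ·p*·(1−p*) = μ·p*.
So p* = 1 − μ/γ = 1 − 0.23/0.49 = 1 − 0.4694 = 0.5306.

0.531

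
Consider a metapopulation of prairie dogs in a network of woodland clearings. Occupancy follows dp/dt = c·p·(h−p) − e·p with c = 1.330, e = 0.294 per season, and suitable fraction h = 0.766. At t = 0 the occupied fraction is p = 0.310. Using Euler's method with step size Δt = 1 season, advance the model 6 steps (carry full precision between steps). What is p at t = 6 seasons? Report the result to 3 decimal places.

0.544

Update rule: p ← p + [c·p·(h−p) − e·p]·Δt with Δt = 1.
step 1: Δp = +0.09687, p = 0.40687
step 2: Δp = +0.07472, p = 0.48159
step 3: Δp = +0.04058, p = 0.52217
step 4: Δp = +0.01582, p = 0.53799
step 5: Δp = +0.00498, p = 0.54297
step 6: Δp = +0.00143, p = 0.54440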